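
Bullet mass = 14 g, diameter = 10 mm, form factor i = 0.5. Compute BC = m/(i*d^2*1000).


BC = m/(i*d^2*1000) = 14/(0.5 * 10^2 * 1000) = 0.00028

0.00028


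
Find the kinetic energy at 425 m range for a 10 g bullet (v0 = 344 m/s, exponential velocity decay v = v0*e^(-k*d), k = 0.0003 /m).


v = v0*exp(-k*d) = 344*exp(-0.0003*425) = 302.821 m/s
E = 0.5*m*v^2 = 0.5*0.01*302.821^2 = 458.5 J

458.5 J


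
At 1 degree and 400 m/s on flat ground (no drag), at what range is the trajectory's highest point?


R = v0^2*sin(2*theta)/g = 400^2*sin(2*1°)/9.81 = 569.207 m
apex_dist = R/2 = 569.207/2 = 284.6 m

284.6 m


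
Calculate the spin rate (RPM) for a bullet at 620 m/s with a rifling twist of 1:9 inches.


twist_m = 9*0.0254 = 0.2286 m
spin = v/twist = 620/0.2286 = 2712.161 rev/s
RPM = spin*60 = 2712.161*60 ≈ 162730 RPM

162730 RPM


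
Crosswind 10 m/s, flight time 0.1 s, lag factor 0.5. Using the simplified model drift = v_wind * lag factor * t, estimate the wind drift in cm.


drift = v_wind * lag * t = 10 * 0.5 * 0.1 = 0.5 m ≈ 50 cm

50 cm


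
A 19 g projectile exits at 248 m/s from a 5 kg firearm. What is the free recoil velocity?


v_recoil = m_p * v_p / m_gun = 0.019 * 248 / 5 = 0.9424 m/s

0.9424 m/s


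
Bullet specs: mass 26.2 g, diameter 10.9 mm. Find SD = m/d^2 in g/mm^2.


SD = m/d^2 = 26.2/10.9^2 = 0.2205 g/mm^2

0.2205 g/mm^2


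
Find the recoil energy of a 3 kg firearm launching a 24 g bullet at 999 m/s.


v_r = m_p*v_p/m_gun = 0.024*999/3 = 7.992 m/s, E_r = 0.5*m_gun*v_r^2 = 0.5*3*7.992^2 = 95.81 J

95.81 J


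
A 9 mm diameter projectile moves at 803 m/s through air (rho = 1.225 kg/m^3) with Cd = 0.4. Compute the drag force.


A = pi*(d/2)^2 = pi*(9/2000)^2 = 6.36173e-05 m^2
Fd = 0.5*Cd*rho*A*v^2 = 0.5*0.4*1.225*6.36173e-05*803^2 = 10.05 N

10.05 N


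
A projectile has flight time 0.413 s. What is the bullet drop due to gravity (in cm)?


drop = 0.5*g*t^2 = 0.5*9.81*0.413^2 = 0.836641 m ≈ 83.66 cm

83.66 cm


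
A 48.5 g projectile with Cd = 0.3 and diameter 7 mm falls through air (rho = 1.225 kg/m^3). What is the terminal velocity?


A = pi*(d/2)^2 = pi*(7/2000)^2 = 3.84845e-05 m^2
vt = sqrt(2mg/(Cd*rho*A)) = sqrt(2*0.0485*9.81/(0.3 * 1.225 * 3.84845e-05)) = 259.4 m/s

259.4 m/s


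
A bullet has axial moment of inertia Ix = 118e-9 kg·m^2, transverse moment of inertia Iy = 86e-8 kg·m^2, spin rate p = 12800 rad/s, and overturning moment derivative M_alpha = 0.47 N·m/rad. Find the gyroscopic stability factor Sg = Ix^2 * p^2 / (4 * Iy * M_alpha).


Sg = Ix^2 * p^2 / (4 * Iy * M_alpha) = (118e-9)^2 * 12800^2 / (4 * 86e-8 * 0.47) = 1.411

1.411


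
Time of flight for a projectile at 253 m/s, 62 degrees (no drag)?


T = 2*v0*sin(theta)/g = 2*253*sin(62°)/9.81 = 45.54 s

45.54 s


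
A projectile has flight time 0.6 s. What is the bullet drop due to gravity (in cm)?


drop = 0.5*g*t^2 = 0.5*9.81*0.6^2 = 1.7658 m ≈ 176.6 cm

176.6 cm


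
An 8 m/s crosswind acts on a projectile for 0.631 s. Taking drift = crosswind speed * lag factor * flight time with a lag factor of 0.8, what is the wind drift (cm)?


drift = v_wind * lag * t = 8 * 0.8 * 0.631 = 4.0384 m ≈ 403.8 cm

403.8 cm


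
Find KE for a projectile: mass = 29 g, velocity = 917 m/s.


E = 0.5*m*v^2 = 0.5*0.029*917^2 = 12193 J

12193 J


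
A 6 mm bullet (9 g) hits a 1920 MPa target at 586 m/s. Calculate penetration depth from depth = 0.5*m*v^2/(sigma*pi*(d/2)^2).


A = pi*(d/2)^2 = pi*(6/2)^2 = 28.2743 mm^2
E = 0.5*m*v^2 = 0.5*0.009*586^2 = 1545.28 J
depth = E/(sigma*A) = 1545.28 J / (1920 MPa * 28.2743 mm^2) = 1545.28/(1920 * 28.2743) m = 0.0284652 m ≈ 28.47 mm

28.47 mm


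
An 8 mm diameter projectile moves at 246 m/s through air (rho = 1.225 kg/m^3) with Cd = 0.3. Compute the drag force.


A = pi*(d/2)^2 = pi*(8/2000)^2 = 5.02655e-05 m^2
Fd = 0.5*Cd*rho*A*v^2 = 0.5*0.3*1.225*5.02655e-05*246^2 = 0.5589 N

0.5589 N


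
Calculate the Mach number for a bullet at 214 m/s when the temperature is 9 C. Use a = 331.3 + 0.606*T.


a = 331.3 + 0.606*(9) = 336.754 m/s
M = v/a = 214/336.754 = 0.6355

0.6355


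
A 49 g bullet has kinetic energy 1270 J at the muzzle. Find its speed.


v = sqrt(2*E/m) = sqrt(2*1270/0.049) = 227.7 m/s

227.7 m/s


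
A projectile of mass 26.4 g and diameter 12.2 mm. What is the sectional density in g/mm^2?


SD = m/d^2 = 26.4/12.2^2 = 0.1774 g/mm^2

0.1774 g/mm^2


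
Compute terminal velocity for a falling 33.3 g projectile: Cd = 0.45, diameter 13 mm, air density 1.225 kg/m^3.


A = pi*(d/2)^2 = pi*(13/2000)^2 = 1.32732e-04 m^2
vt = sqrt(2mg/(Cd*rho*A)) = sqrt(2*0.0333*9.81/(0.45 * 1.225 * 1.32732e-04)) = 94.5 m/s

94.5 m/s


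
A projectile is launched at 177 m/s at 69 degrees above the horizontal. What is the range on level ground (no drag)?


R = v0^2 * sin(2*theta) / g = 177^2 * sin(2*69°) / 9.81 = 2137 m

2137 m


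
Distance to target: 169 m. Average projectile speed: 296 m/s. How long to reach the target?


t = d/v = 169/296 = 0.5709 s

0.5709 s


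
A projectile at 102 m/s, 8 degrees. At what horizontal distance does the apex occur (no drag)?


R = v0^2*sin(2*theta)/g = 102^2*sin(2*8°)/9.81 = 292.327 m
apex_dist = R/2 = 292.327/2 = 146.2 m

146.2 m


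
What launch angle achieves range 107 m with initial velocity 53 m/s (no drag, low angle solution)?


sin(2*theta) = R*g/v0^2 = 107*9.81/53^2 = 0.373681, theta = arcsin(0.373681)/2 = 10.97°

10.97 degrees


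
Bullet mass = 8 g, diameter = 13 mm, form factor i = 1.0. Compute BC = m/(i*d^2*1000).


BC = m/(i*d^2*1000) = 8/(1.0 * 13^2 * 1000) = 4.734e-05

4.734e-05


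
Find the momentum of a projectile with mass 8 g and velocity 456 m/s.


p = m*v = 0.008*456 = 3.648 kg·m/s

3.648 kg·m/s


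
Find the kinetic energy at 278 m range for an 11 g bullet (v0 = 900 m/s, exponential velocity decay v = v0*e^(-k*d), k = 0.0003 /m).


v = v0*exp(-k*d) = 900*exp(-0.0003*278) = 827.985 m/s
E = 0.5*m*v^2 = 0.5*0.011*827.985^2 = 3771 J

3771 J


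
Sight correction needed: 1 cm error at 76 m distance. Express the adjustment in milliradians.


1 mrad subtends 1 cm per 10 m of range, so adj = error_cm / (dist_m / 10) = 1 / (76/10) = 0.1316 mrad

0.1316 mrad


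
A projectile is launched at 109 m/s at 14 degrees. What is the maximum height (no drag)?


H = (v0*sin(theta))^2 / (2g) = (109*sin(14°))^2 / (2*9.81) = 35.44 m

35.44 m


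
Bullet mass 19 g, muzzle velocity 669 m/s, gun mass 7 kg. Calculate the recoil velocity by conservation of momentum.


v_recoil = m_p * v_p / m_gun = 0.019 * 669 / 7 = 1.816 m/s

1.816 m/s


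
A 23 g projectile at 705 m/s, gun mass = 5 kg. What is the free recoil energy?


v_r = m_p*v_p/m_gun = 0.023*705/5 = 3.243 m/s, E_r = 0.5*m_gun*v_r^2 = 0.5*5*3.243^2 = 26.29 J

26.29 J


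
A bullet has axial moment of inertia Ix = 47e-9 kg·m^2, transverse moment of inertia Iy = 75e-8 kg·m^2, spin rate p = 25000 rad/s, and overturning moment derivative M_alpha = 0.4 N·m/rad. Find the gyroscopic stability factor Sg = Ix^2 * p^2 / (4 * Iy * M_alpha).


Sg = Ix^2 * p^2 / (4 * Iy * M_alpha) = (47e-9)^2 * 25000^2 / (4 * 75e-8 * 0.4) = 1.151

1.151


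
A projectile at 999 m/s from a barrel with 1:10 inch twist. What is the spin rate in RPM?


twist_m = 10*0.0254 = 0.254 m
spin = v/twist = 999/0.254 = 3933.071 rev/s
RPM = spin*60 = 3933.071*60 ≈ 235984 RPM

235984 RPM


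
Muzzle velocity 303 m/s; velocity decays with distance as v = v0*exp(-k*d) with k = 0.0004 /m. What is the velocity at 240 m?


v = v0*exp(-k*d) = 303*exp(-0.0004*240) = 275.3 m/s

275.3 m/s


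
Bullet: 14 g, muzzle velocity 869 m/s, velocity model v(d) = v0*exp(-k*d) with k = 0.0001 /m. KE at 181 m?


v = v0*exp(-k*d) = 869*exp(-0.0001*181) = 853.413 m/s
E = 0.5*m*v^2 = 0.5*0.014*853.413^2 = 5098 J

5098 J


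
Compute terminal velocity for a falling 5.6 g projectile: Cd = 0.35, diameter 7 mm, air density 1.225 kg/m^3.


A = pi*(d/2)^2 = pi*(7/2000)^2 = 3.84845e-05 m^2
vt = sqrt(2mg/(Cd*rho*A)) = sqrt(2*0.0056*9.81/(0.35 * 1.225 * 3.84845e-05)) = 81.6 m/s

81.6 m/s


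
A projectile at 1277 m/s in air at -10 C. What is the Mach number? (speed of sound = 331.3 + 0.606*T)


a = 331.3 + 0.606*(-10) = 325.24 m/s
M = v/a = 1277/325.24 = 3.926

3.926


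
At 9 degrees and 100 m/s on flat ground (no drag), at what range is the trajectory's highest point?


R = v0^2*sin(2*theta)/g = 100^2*sin(2*9°)/9.81 = 315.002 m
apex_dist = R/2 = 315.002/2 = 157.5 m

157.5 m


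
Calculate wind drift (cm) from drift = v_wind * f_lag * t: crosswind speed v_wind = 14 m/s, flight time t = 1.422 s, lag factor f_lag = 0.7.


drift = v_wind * lag * t = 14 * 0.7 * 1.422 = 13.9356 m ≈ 1394 cm

1394 cm


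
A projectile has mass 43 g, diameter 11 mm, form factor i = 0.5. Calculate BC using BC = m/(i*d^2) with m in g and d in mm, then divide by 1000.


BC = m/(i*d^2*1000) = 43/(0.5 * 11^2 * 1000) = 0.0007107

0.0007107


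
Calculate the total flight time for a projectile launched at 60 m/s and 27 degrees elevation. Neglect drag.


T = 2*v0*sin(theta)/g = 2*60*sin(27°)/9.81 = 5.553 s

5.553 s


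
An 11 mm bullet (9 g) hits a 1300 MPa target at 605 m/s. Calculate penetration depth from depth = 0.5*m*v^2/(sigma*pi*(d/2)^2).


A = pi*(d/2)^2 = pi*(11/2)^2 = 95.0332 mm^2
E = 0.5*m*v^2 = 0.5*0.009*605^2 = 1647.11 J
depth = E/(sigma*A) = 1647.11 J / (1300 MPa * 95.0332 mm^2) = 1647.11/(1300 * 95.0332) m = 0.0133323 m ≈ 13.33 mm

13.33 mm


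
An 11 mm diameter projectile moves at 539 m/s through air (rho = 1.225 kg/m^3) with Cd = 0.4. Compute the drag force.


A = pi*(d/2)^2 = pi*(11/2000)^2 = 9.50332e-05 m^2
Fd = 0.5*Cd*rho*A*v^2 = 0.5*0.4*1.225*9.50332e-05*539^2 = 6.764 N

6.764 N


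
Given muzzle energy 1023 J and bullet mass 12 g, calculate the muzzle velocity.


v = sqrt(2*E/m) = sqrt(2*1023/0.012) = 412.9 m/s

412.9 m/s


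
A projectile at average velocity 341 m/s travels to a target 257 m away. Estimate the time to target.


t = d/v = 257/341 = 0.7537 s

0.7537 s


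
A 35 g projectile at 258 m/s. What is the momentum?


p = m*v = 0.035*258 = 9.03 kg·m/s

9.03 kg·m/s


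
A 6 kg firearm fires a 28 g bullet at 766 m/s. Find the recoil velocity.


v_recoil = m_p * v_p / m_gun = 0.028 * 766 / 6 = 3.575 m/s

3.575 m/s


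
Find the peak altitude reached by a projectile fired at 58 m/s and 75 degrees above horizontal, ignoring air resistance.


H = (v0*sin(theta))^2 / (2g) = (58*sin(75°))^2 / (2*9.81) = 160 m

160 m


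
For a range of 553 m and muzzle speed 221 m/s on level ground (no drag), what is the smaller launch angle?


sin(2*theta) = R*g/v0^2 = 553*9.81/221^2 = 0.111073, theta = arcsin(0.111073)/2 = 3.189°

3.189 degrees


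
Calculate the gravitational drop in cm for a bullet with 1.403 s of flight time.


drop = 0.5*g*t^2 = 0.5*9.81*1.403^2 = 9.65505 m ≈ 965.5 cm

965.5 cm


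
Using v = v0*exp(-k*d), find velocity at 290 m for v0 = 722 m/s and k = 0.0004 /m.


v = v0*exp(-k*d) = 722*exp(-0.0004*290) = 642.9 m/s

642.9 m/s


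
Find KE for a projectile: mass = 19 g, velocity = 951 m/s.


E = 0.5*m*v^2 = 0.5*0.019*951^2 = 8592 J

8592 J


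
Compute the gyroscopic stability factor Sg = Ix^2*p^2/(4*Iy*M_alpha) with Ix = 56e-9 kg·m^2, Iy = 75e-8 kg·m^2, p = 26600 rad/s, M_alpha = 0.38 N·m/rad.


Sg = Ix^2 * p^2 / (4 * Iy * M_alpha) = (56e-9)^2 * 26600^2 / (4 * 75e-8 * 0.38) = 1.946

1.946


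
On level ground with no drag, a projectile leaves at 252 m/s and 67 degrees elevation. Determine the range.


R = v0^2 * sin(2*theta) / g = 252^2 * sin(2*67°) / 9.81 = 4657 m

4657 m


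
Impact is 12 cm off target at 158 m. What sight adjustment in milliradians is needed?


1 mrad subtends 1 cm per 10 m of range, so adj = error_cm / (dist_m / 10) = 12 / (158/10) = 0.7595 mrad

0.7595 mrad


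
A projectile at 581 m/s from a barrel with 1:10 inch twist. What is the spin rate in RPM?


twist_m = 10*0.0254 = 0.254 m
spin = v/twist = 581/0.254 = 2287.402 rev/s
RPM = spin*60 = 2287.402*60 ≈ 137244 RPM

137244 RPM


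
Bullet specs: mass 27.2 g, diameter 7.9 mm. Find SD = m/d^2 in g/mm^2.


SD = m/d^2 = 27.2/7.9^2 = 0.4358 g/mm^2

0.4358 g/mm^2


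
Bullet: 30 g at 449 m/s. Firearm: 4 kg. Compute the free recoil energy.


v_r = m_p*v_p/m_gun = 0.03*449/4 = 3.3675 m/s, E_r = 0.5*m_gun*v_r^2 = 0.5*4*3.3675^2 = 22.68 J

22.68 J


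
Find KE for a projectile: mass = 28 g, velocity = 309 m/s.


E = 0.5*m*v^2 = 0.5*0.028*309^2 = 1337 J

1337 J


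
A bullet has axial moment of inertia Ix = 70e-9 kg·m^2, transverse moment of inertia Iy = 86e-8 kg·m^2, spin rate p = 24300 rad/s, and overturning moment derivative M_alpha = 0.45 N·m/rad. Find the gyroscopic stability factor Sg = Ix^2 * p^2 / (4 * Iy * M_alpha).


Sg = Ix^2 * p^2 / (4 * Iy * M_alpha) = (70e-9)^2 * 24300^2 / (4 * 86e-8 * 0.45) = 1.869

1.869


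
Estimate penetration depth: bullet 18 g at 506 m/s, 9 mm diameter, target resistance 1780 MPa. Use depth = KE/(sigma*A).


A = pi*(d/2)^2 = pi*(9/2)^2 = 63.6173 mm^2
E = 0.5*m*v^2 = 0.5*0.018*506^2 = 2304.32 J
depth = E/(sigma*A) = 2304.32 J / (1780 MPa * 63.6173 mm^2) = 2304.32/(1780 * 63.6173) m = 0.0203493 m ≈ 20.35 mm

20.35 mm


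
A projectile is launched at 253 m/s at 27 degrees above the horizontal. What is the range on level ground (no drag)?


R = v0^2 * sin(2*theta) / g = 253^2 * sin(2*27°) / 9.81 = 5279 m

5279 m


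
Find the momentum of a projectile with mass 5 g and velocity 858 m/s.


p = m*v = 0.005*858 = 4.29 kg·m/s

4.29 kg·m/s


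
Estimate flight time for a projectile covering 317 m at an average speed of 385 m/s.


t = d/v = 317/385 = 0.8234 s

0.8234 s


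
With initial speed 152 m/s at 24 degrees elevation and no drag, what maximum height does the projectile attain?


H = (v0*sin(theta))^2 / (2g) = (152*sin(24°))^2 / (2*9.81) = 194.8 m

194.8 m


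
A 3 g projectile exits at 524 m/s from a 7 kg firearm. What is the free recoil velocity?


v_recoil = m_p * v_p / m_gun = 0.003 * 524 / 7 = 0.2246 m/s

0.2246 m/s


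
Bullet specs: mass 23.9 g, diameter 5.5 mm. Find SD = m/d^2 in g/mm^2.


SD = m/d^2 = 23.9/5.5^2 = 0.7901 g/mm^2

0.7901 g/mm^2


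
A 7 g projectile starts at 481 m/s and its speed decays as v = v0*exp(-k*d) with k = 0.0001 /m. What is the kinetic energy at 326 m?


v = v0*exp(-k*d) = 481*exp(-0.0001*326) = 465.572 m/s
E = 0.5*m*v^2 = 0.5*0.007*465.572^2 = 758.7 J

758.7 J


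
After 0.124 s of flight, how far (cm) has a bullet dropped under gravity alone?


drop = 0.5*g*t^2 = 0.5*9.81*0.124^2 = 0.0754193 m ≈ 7.542 cm

7.542 cm


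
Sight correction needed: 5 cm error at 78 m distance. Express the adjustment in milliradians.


1 mrad subtends 1 cm per 10 m of range, so adj = error_cm / (dist_m / 10) = 5 / (78/10) = 0.641 mrad

0.641 mrad


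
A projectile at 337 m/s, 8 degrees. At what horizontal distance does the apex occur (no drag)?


R = v0^2*sin(2*theta)/g = 337^2*sin(2*8°)/9.81 = 3191.02 m
apex_dist = R/2 = 3191.02/2 = 1596 m

1596 m


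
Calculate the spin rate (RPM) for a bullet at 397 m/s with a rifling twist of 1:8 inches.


twist_m = 8*0.0254 = 0.2032 m
spin = v/twist = 397/0.2032 = 1953.74 rev/s
RPM = spin*60 = 1953.74*60 ≈ 117224 RPM

117224 RPM


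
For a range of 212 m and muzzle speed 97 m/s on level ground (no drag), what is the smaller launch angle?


sin(2*theta) = R*g/v0^2 = 212*9.81/97^2 = 0.221035, theta = arcsin(0.221035)/2 = 6.385°

6.385 degrees


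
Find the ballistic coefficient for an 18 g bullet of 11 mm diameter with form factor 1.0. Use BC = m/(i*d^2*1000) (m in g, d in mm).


BC = m/(i*d^2*1000) = 18/(1.0 * 11^2 * 1000) = 0.0001488

0.0001488


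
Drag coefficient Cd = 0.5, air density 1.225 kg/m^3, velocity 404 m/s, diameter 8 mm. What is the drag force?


A = pi*(d/2)^2 = pi*(8/2000)^2 = 5.02655e-05 m^2
Fd = 0.5*Cd*rho*A*v^2 = 0.5*0.5*1.225*5.02655e-05*404^2 = 2.513 N

2.513 N


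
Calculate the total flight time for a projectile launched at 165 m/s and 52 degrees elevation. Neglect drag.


T = 2*v0*sin(theta)/g = 2*165*sin(52°)/9.81 = 26.51 s

26.51 s


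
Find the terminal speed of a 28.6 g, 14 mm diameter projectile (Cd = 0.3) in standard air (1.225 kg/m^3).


A = pi*(d/2)^2 = pi*(14/2000)^2 = 1.53938e-04 m^2
vt = sqrt(2mg/(Cd*rho*A)) = sqrt(2*0.0286*9.81/(0.3 * 1.225 * 1.53938e-04)) = 99.59 m/s

99.59 m/s


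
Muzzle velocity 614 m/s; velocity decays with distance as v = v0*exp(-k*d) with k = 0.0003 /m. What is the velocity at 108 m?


v = v0*exp(-k*d) = 614*exp(-0.0003*108) = 594.4 m/s

594.4 m/s


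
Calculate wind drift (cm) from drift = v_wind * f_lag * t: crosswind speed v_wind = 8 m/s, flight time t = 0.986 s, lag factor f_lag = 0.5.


drift = v_wind * lag * t = 8 * 0.5 * 0.986 = 3.944 m ≈ 394.4 cm

394.4 cm


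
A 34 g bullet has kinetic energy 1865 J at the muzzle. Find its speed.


v = sqrt(2*E/m) = sqrt(2*1865/0.034) = 331.2 m/s

331.2 m/s


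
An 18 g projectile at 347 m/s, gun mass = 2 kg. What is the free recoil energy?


v_r = m_p*v_p/m_gun = 0.018*347/2 = 3.123 m/s, E_r = 0.5*m_gun*v_r^2 = 0.5*2*3.123^2 = 9.753 J

9.753 J


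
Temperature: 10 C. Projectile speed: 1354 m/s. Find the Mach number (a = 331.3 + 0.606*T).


a = 331.3 + 0.606*(10) = 337.36 m/s
M = v/a = 1354/337.36 = 4.014

4.014


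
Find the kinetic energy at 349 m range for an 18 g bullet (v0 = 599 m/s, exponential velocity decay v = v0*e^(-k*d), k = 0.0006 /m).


v = v0*exp(-k*d) = 599*exp(-0.0006*349) = 485.831 m/s
E = 0.5*m*v^2 = 0.5*0.018*485.831^2 = 2124 J

2124 J


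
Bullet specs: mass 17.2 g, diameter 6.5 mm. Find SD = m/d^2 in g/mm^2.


SD = m/d^2 = 17.2/6.5^2 = 0.4071 g/mm^2

0.4071 g/mm^2


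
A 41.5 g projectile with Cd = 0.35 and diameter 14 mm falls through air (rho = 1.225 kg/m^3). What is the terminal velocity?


A = pi*(d/2)^2 = pi*(14/2000)^2 = 1.53938e-04 m^2
vt = sqrt(2mg/(Cd*rho*A)) = sqrt(2*0.0415*9.81/(0.35 * 1.225 * 1.53938e-04)) = 111.1 m/s

111.1 m/s


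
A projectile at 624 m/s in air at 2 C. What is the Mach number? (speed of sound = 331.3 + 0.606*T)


a = 331.3 + 0.606*(2) = 332.512 m/s
M = v/a = 624/332.512 = 1.877

1.877


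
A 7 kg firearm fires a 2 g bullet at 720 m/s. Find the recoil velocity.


v_recoil = m_p * v_p / m_gun = 0.002 * 720 / 7 = 0.2057 m/s

0.2057 m/s


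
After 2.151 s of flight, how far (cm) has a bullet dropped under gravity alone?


drop = 0.5*g*t^2 = 0.5*9.81*2.151^2 = 22.6945 m ≈ 2269 cm

2269 cm


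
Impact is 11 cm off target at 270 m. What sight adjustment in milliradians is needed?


1 mrad subtends 1 cm per 10 m of range, so adj = error_cm / (dist_m / 10) = 11 / (270/10) = 0.4074 mrad

0.4074 mrad


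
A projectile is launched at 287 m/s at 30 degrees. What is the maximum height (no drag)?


H = (v0*sin(theta))^2 / (2g) = (287*sin(30°))^2 / (2*9.81) = 1050 m

1050 m


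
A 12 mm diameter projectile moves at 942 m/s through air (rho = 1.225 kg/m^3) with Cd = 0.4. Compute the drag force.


A = pi*(d/2)^2 = pi*(12/2000)^2 = 1.13097e-04 m^2
Fd = 0.5*Cd*rho*A*v^2 = 0.5*0.4*1.225*1.13097e-04*942^2 = 24.59 N

24.59 N


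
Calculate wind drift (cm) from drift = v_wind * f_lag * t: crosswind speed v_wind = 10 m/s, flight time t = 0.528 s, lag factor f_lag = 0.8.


drift = v_wind * lag * t = 10 * 0.8 * 0.528 = 4.224 m ≈ 422.4 cm

422.4 cm


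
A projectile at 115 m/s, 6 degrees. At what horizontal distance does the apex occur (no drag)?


R = v0^2*sin(2*theta)/g = 115^2*sin(2*6°)/9.81 = 280.289 m
apex_dist = R/2 = 280.289/2 = 140.1 m

140.1 m


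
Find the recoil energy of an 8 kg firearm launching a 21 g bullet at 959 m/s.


v_r = m_p*v_p/m_gun = 0.021*959/8 = 2.51738 m/s, E_r = 0.5*m_gun*v_r^2 = 0.5*8*2.51738^2 = 25.35 J

25.35 J


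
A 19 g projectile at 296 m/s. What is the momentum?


p = m*v = 0.019*296 = 5.624 kg·m/s

5.624 kg·m/s


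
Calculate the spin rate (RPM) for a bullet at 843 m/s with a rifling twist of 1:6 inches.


twist_m = 6*0.0254 = 0.1524 m
spin = v/twist = 843/0.1524 = 5531.496 rev/s
RPM = spin*60 = 5531.496*60 ≈ 331890 RPM

331890 RPM


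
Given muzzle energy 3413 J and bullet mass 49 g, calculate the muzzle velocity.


v = sqrt(2*E/m) = sqrt(2*3413/0.049) = 373.2 m/s

373.2 m/s


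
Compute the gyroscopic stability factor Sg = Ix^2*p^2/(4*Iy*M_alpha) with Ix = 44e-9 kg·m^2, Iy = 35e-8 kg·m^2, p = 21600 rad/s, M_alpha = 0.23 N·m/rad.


Sg = Ix^2 * p^2 / (4 * Iy * M_alpha) = (44e-9)^2 * 21600^2 / (4 * 35e-8 * 0.23) = 2.805

2.805


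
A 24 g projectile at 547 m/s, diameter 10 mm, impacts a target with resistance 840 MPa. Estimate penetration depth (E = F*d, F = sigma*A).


A = pi*(d/2)^2 = pi*(10/2)^2 = 78.5398 mm^2
E = 0.5*m*v^2 = 0.5*0.024*547^2 = 3590.51 J
depth = E/(sigma*A) = 3590.51 J / (840 MPa * 78.5398 mm^2) = 3590.51/(840 * 78.5398) m = 0.0544235 m ≈ 54.42 mm

54.42 mm


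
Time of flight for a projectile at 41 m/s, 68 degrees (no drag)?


T = 2*v0*sin(theta)/g = 2*41*sin(68°)/9.81 = 7.75 s

7.75 s


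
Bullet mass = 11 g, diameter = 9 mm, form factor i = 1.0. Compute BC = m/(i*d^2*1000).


BC = m/(i*d^2*1000) = 11/(1.0 * 9^2 * 1000) = 0.0001358

0.0001358


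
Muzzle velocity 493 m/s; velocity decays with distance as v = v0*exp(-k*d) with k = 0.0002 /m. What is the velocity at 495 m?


v = v0*exp(-k*d) = 493*exp(-0.0002*495) = 446.5 m/s

446.5 m/s


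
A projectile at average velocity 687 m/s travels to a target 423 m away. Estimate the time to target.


t = d/v = 423/687 = 0.6157 s

0.6157 s


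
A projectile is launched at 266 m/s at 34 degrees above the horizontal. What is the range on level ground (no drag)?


R = v0^2 * sin(2*theta) / g = 266^2 * sin(2*34°) / 9.81 = 6687 m

6687 m


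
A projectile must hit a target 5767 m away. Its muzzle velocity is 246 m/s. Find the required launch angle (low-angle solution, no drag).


sin(2*theta) = R*g/v0^2 = 5767*9.81/246^2 = 0.934865, theta = arcsin(0.934865)/2 = 34.6°

34.6 degrees


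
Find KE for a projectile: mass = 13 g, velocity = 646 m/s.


E = 0.5*m*v^2 = 0.5*0.013*646^2 = 2713 J

2713 J


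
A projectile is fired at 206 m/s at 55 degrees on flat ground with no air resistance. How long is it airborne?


T = 2*v0*sin(theta)/g = 2*206*sin(55°)/9.81 = 34.4 s

34.4 s


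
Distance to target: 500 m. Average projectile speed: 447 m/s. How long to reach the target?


t = d/v = 500/447 = 1.119 s

1.119 s


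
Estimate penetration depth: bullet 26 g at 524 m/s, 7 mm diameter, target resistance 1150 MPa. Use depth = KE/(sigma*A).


A = pi*(d/2)^2 = pi*(7/2)^2 = 38.4845 mm^2
E = 0.5*m*v^2 = 0.5*0.026*524^2 = 3569.49 J
depth = E/(sigma*A) = 3569.49 J / (1150 MPa * 38.4845 mm^2) = 3569.49/(1150 * 38.4845) m = 0.0806533 m ≈ 80.65 mm

80.65 mm


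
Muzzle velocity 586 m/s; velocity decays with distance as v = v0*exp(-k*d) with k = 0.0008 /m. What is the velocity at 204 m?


v = v0*exp(-k*d) = 586*exp(-0.0008*204) = 497.8 m/s

497.8 m/s


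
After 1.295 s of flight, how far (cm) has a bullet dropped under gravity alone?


drop = 0.5*g*t^2 = 0.5*9.81*1.295^2 = 8.22581 m ≈ 822.6 cm

822.6 cm


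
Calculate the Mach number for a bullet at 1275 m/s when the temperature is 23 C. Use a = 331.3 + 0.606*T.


a = 331.3 + 0.606*(23) = 345.238 m/s
M = v/a = 1275/345.238 = 3.693

3.693


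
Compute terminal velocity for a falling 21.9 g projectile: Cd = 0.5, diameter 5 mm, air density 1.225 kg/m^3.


A = pi*(d/2)^2 = pi*(5/2000)^2 = 1.96350e-05 m^2
vt = sqrt(2mg/(Cd*rho*A)) = sqrt(2*0.0219*9.81/(0.5 * 1.225 * 1.96350e-05)) = 189 m/s

189 m/s


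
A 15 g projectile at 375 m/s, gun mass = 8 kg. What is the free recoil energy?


v_r = m_p*v_p/m_gun = 0.015*375/8 = 0.703125 m/s, E_r = 0.5*m_gun*v_r^2 = 0.5*8*0.703125^2 = 1.978 J

1.978 J


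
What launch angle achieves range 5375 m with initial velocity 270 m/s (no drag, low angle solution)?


sin(2*theta) = R*g/v0^2 = 5375*9.81/270^2 = 0.723302, theta = arcsin(0.723302)/2 = 23.16°

23.16 degrees


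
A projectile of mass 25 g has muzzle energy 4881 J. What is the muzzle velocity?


v = sqrt(2*E/m) = sqrt(2*4881/0.025) = 624.9 m/s

624.9 m/s


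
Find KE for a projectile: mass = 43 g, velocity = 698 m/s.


E = 0.5*m*v^2 = 0.5*0.043*698^2 = 10475 J

10475 J


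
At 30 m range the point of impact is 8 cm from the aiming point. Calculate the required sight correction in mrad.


1 mrad subtends 1 cm per 10 m of range, so adj = error_cm / (dist_m / 10) = 8 / (30/10) = 2.667 mrad

2.667 mrad


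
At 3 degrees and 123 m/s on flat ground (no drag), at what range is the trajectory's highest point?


R = v0^2*sin(2*theta)/g = 123^2*sin(2*3°)/9.81 = 161.204 m
apex_dist = R/2 = 161.204/2 = 80.6 m

80.6 m


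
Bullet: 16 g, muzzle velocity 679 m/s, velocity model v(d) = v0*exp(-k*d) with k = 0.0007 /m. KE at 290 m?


v = v0*exp(-k*d) = 679*exp(-0.0007*290) = 554.253 m/s
E = 0.5*m*v^2 = 0.5*0.016*554.253^2 = 2458 J

2458 J


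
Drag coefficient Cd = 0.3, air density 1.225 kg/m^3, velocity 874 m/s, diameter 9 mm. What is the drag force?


A = pi*(d/2)^2 = pi*(9/2000)^2 = 6.36173e-05 m^2
Fd = 0.5*Cd*rho*A*v^2 = 0.5*0.3*1.225*6.36173e-05*874^2 = 8.929 N

8.929 N


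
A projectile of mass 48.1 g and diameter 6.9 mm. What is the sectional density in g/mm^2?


SD = m/d^2 = 48.1/6.9^2 = 1.01 g/mm^2

1.01 g/mm^2


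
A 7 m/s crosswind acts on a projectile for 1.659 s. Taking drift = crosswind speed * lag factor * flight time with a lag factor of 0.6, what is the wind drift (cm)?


drift = v_wind * lag * t = 7 * 0.6 * 1.659 = 6.9678 m ≈ 696.8 cm

696.8 cm


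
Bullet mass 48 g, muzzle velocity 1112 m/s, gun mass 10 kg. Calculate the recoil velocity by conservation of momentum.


v_recoil = m_p * v_p / m_gun = 0.048 * 1112 / 10 = 5.338 m/s

5.338 m/s


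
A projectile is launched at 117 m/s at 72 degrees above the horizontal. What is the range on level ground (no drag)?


R = v0^2 * sin(2*theta) / g = 117^2 * sin(2*72°) / 9.81 = 820.2 m

820.2 m


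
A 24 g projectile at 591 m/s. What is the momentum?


p = m*v = 0.024*591 = 14.18 kg·m/s

14.18 kg·m/s


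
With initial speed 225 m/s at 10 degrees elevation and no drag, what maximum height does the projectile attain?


H = (v0*sin(theta))^2 / (2g) = (225*sin(10°))^2 / (2*9.81) = 77.8 m

77.8 m


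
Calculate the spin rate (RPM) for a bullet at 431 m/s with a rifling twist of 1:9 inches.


twist_m = 9*0.0254 = 0.2286 m
spin = v/twist = 431/0.2286 = 1885.389 rev/s
RPM = spin*60 = 1885.389*60 ≈ 113123 RPM

113123 RPM


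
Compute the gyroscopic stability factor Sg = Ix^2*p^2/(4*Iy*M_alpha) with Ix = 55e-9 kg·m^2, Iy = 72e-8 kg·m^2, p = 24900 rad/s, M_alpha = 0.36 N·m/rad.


Sg = Ix^2 * p^2 / (4 * Iy * M_alpha) = (55e-9)^2 * 24900^2 / (4 * 72e-8 * 0.36) = 1.809

1.809


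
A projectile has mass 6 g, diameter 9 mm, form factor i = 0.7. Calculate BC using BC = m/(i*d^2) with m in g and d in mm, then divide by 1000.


BC = m/(i*d^2*1000) = 6/(0.7 * 9^2 * 1000) = 0.0001058

0.0001058


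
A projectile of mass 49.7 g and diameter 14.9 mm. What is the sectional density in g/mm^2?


SD = m/d^2 = 49.7/14.9^2 = 0.2239 g/mm^2

0.2239 g/mm^2


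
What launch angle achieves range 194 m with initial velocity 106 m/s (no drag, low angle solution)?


sin(2*theta) = R*g/v0^2 = 194*9.81/106^2 = 0.169379, theta = arcsin(0.169379)/2 = 4.876°

4.876 degrees


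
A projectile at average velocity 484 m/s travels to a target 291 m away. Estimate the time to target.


t = d/v = 291/484 = 0.6012 s

0.6012 s


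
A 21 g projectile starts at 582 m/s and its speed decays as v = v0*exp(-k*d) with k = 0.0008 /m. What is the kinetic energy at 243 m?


v = v0*exp(-k*d) = 582*exp(-0.0008*243) = 479.177 m/s
E = 0.5*m*v^2 = 0.5*0.021*479.177^2 = 2411 J

2411 J


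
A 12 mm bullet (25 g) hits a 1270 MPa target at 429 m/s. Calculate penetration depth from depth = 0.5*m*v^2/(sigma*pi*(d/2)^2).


A = pi*(d/2)^2 = pi*(12/2)^2 = 113.097 mm^2
E = 0.5*m*v^2 = 0.5*0.025*429^2 = 2300.51 J
depth = E/(sigma*A) = 2300.51 J / (1270 MPa * 113.097 mm^2) = 2300.51/(1270 * 113.097) m = 0.0160165 m ≈ 16.02 mm

16.02 mm


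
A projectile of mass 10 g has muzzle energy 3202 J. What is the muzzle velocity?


v = sqrt(2*E/m) = sqrt(2*3202/0.01) = 800.2 m/s

800.2 m/s


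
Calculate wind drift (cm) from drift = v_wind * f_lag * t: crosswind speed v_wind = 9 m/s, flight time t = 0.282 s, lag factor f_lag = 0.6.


drift = v_wind * lag * t = 9 * 0.6 * 0.282 = 1.5228 m ≈ 152.3 cm

152.3 cm


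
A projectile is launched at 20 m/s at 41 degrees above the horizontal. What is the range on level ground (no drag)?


R = v0^2 * sin(2*theta) / g = 20^2 * sin(2*41°) / 9.81 = 40.38 m

40.38 m


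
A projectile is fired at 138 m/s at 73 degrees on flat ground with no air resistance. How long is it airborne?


T = 2*v0*sin(theta)/g = 2*138*sin(73°)/9.81 = 26.91 s

26.91 s


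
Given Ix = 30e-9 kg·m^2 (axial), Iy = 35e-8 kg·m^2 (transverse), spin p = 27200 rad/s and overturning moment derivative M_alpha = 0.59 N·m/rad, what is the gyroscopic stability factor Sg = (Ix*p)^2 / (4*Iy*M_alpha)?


Sg = Ix^2 * p^2 / (4 * Iy * M_alpha) = (30e-9)^2 * 27200^2 / (4 * 35e-8 * 0.59) = 0.8061

0.8061


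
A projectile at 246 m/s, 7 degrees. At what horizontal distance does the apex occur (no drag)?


R = v0^2*sin(2*theta)/g = 246^2*sin(2*7°)/9.81 = 1492.37 m
apex_dist = R/2 = 1492.37/2 = 746.2 m

746.2 m


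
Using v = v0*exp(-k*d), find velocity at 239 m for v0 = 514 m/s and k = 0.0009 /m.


v = v0*exp(-k*d) = 514*exp(-0.0009*239) = 414.5 m/s

414.5 m/s


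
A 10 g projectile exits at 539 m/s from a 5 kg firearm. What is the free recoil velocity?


v_recoil = m_p * v_p / m_gun = 0.01 * 539 / 5 = 1.078 m/s

1.078 m/s


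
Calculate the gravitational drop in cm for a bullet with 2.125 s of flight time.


drop = 0.5*g*t^2 = 0.5*9.81*2.125^2 = 22.1491 m ≈ 2215 cm

2215 cm


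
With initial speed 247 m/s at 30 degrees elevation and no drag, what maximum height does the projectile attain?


H = (v0*sin(theta))^2 / (2g) = (247*sin(30°))^2 / (2*9.81) = 777.4 m

777.4 m


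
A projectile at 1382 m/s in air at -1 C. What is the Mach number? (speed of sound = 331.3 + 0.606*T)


a = 331.3 + 0.606*(-1) = 330.694 m/s
M = v/a = 1382/330.694 = 4.179

4.179


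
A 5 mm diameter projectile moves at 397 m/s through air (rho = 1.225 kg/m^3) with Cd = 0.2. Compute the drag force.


A = pi*(d/2)^2 = pi*(5/2000)^2 = 1.96350e-05 m^2
Fd = 0.5*Cd*rho*A*v^2 = 0.5*0.2*1.225*1.96350e-05*397^2 = 0.3791 N

0.3791 N


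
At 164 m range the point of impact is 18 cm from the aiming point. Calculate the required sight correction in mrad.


1 mrad subtends 1 cm per 10 m of range, so adj = error_cm / (dist_m / 10) = 18 / (164/10) = 1.098 mrad

1.098 mrad


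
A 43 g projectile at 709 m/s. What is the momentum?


p = m*v = 0.043*709 = 30.49 kg·m/s

30.49 kg·m/s


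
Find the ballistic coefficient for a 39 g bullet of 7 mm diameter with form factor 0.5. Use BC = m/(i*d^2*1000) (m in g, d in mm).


BC = m/(i*d^2*1000) = 39/(0.5 * 7^2 * 1000) = 0.001592

0.001592


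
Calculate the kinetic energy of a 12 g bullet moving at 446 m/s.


E = 0.5*m*v^2 = 0.5*0.012*446^2 = 1193 J

1193 J


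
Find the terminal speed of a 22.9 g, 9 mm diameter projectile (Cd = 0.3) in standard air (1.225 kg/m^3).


A = pi*(d/2)^2 = pi*(9/2000)^2 = 6.36173e-05 m^2
vt = sqrt(2mg/(Cd*rho*A)) = sqrt(2*0.0229*9.81/(0.3 * 1.225 * 6.36173e-05)) = 138.6 m/s

138.6 m/s


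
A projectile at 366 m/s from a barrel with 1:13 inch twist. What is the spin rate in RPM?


twist_m = 13*0.0254 = 0.3302 m
spin = v/twist = 366/0.3302 = 1108.419 rev/s
RPM = spin*60 = 1108.419*60 ≈ 66505 RPM

66505 RPM


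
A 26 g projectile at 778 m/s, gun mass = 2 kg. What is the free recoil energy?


v_r = m_p*v_p/m_gun = 0.026*778/2 = 10.114 m/s, E_r = 0.5*m_gun*v_r^2 = 0.5*2*10.114^2 = 102.3 J

102.3 J


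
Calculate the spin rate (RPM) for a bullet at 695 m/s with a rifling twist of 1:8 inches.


twist_m = 8*0.0254 = 0.2032 m
spin = v/twist = 695/0.2032 = 3420.276 rev/s
RPM = spin*60 = 3420.276*60 ≈ 205217 RPM

205217 RPM


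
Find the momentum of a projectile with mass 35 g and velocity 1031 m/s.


p = m*v = 0.035*1031 = 36.09 kg·m/s

36.09 kg·m/s


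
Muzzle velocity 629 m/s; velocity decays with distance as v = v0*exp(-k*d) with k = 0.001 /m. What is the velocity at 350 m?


v = v0*exp(-k*d) = 629*exp(-0.001*350) = 443.2 m/s

443.2 m/s


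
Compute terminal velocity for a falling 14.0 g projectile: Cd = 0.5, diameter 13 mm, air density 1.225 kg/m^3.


A = pi*(d/2)^2 = pi*(13/2000)^2 = 1.32732e-04 m^2
vt = sqrt(2mg/(Cd*rho*A)) = sqrt(2*0.014*9.81/(0.5 * 1.225 * 1.32732e-04)) = 58.13 m/s

58.13 m/s


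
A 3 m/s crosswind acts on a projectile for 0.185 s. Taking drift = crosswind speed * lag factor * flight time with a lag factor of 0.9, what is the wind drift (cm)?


drift = v_wind * lag * t = 3 * 0.9 * 0.185 = 0.4995 m ≈ 49.95 cm

49.95 cm


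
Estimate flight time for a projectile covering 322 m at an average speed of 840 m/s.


t = d/v = 322/840 = 0.3833 s

0.3833 s


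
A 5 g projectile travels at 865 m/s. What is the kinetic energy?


E = 0.5*m*v^2 = 0.5*0.005*865^2 = 1871 J

1871 J


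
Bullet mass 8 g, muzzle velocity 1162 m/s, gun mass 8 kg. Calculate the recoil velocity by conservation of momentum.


v_recoil = m_p * v_p / m_gun = 0.008 * 1162 / 8 = 1.162 m/s

1.162 m/s


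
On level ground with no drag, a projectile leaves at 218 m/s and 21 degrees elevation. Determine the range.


R = v0^2 * sin(2*theta) / g = 218^2 * sin(2*21°) / 9.81 = 3242 m

3242 m


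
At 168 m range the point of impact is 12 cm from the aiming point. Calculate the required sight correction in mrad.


1 mrad subtends 1 cm per 10 m of range, so adj = error_cm / (dist_m / 10) = 12 / (168/10) = 0.7143 mrad

0.7143 mrad


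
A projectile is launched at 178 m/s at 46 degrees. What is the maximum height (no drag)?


H = (v0*sin(theta))^2 / (2g) = (178*sin(46°))^2 / (2*9.81) = 835.6 m

835.6 m


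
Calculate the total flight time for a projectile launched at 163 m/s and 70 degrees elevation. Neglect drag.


T = 2*v0*sin(theta)/g = 2*163*sin(70°)/9.81 = 31.23 s

31.23 s


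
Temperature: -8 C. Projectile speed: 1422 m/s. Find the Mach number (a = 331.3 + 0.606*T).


a = 331.3 + 0.606*(-8) = 326.452 m/s
M = v/a = 1422/326.452 = 4.356

4.356


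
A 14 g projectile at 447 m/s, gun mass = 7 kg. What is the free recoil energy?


v_r = m_p*v_p/m_gun = 0.014*447/7 = 0.894 m/s, E_r = 0.5*m_gun*v_r^2 = 0.5*7*0.894^2 = 2.797 J

2.797 J


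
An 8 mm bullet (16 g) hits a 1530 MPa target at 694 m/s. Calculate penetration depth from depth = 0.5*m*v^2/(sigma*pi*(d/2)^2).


A = pi*(d/2)^2 = pi*(8/2)^2 = 50.2655 mm^2
E = 0.5*m*v^2 = 0.5*0.016*694^2 = 3853.09 J
depth = E/(sigma*A) = 3853.09 J / (1530 MPa * 50.2655 mm^2) = 3853.09/(1530 * 50.2655) m = 0.0501011 m ≈ 50.1 mm

50.1 mm


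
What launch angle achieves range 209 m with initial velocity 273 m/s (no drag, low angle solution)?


sin(2*theta) = R*g/v0^2 = 209*9.81/273^2 = 0.02751, theta = arcsin(0.02751)/2 = 0.7882°

0.7882 degrees


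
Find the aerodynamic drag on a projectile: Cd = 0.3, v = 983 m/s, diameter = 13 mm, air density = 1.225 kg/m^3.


A = pi*(d/2)^2 = pi*(13/2000)^2 = 1.32732e-04 m^2
Fd = 0.5*Cd*rho*A*v^2 = 0.5*0.3*1.225*1.32732e-04*983^2 = 23.57 N

23.57 N


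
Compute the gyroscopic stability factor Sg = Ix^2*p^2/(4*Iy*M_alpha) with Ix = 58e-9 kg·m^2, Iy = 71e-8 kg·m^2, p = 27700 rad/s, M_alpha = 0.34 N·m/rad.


Sg = Ix^2 * p^2 / (4 * Iy * M_alpha) = (58e-9)^2 * 27700^2 / (4 * 71e-8 * 0.34) = 2.673

2.673


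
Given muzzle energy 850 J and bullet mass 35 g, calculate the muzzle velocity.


v = sqrt(2*E/m) = sqrt(2*850/0.035) = 220.4 m/s

220.4 m/s


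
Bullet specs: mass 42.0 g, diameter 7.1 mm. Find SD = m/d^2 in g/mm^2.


SD = m/d^2 = 42.0/7.1^2 = 0.8332 g/mm^2

0.8332 g/mm^2


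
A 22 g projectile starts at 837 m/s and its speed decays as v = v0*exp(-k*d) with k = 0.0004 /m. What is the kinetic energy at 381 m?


v = v0*exp(-k*d) = 837*exp(-0.0004*381) = 718.686 m/s
E = 0.5*m*v^2 = 0.5*0.022*718.686^2 = 5682 J

5682 J


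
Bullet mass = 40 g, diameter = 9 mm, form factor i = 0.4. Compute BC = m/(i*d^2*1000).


BC = m/(i*d^2*1000) = 40/(0.4 * 9^2 * 1000) = 0.001235

0.001235


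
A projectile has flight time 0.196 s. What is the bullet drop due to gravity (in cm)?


drop = 0.5*g*t^2 = 0.5*9.81*0.196^2 = 0.18843 m ≈ 18.84 cm

18.84 cm


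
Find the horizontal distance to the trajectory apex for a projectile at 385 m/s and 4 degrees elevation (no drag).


R = v0^2*sin(2*theta)/g = 385^2*sin(2*4°)/9.81 = 2102.85 m
apex_dist = R/2 = 2102.85/2 = 1051 m

1051 m


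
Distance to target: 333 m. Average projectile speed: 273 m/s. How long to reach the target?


t = d/v = 333/273 = 1.22 s

1.22 s


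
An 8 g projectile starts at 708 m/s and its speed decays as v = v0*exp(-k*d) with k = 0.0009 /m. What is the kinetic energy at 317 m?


v = v0*exp(-k*d) = 708*exp(-0.0009*317) = 532.266 m/s
E = 0.5*m*v^2 = 0.5*0.008*532.266^2 = 1133 J

1133 J


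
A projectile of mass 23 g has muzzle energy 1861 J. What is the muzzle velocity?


v = sqrt(2*E/m) = sqrt(2*1861/0.023) = 402.3 m/s

402.3 m/s


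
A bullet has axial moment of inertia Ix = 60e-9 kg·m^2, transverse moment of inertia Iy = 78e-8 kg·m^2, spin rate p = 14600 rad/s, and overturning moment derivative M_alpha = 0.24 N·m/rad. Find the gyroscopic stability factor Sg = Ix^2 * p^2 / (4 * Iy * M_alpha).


Sg = Ix^2 * p^2 / (4 * Iy * M_alpha) = (60e-9)^2 * 14600^2 / (4 * 78e-8 * 0.24) = 1.025

1.025


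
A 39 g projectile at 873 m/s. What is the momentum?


p = m*v = 0.039*873 = 34.05 kg·m/s

34.05 kg·m/s


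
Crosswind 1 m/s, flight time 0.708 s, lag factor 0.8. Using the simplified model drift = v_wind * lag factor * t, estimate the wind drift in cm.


drift = v_wind * lag * t = 1 * 0.8 * 0.708 = 0.5664 m ≈ 56.64 cm

56.64 cm


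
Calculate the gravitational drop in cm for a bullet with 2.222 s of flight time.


drop = 0.5*g*t^2 = 0.5*9.81*2.222^2 = 24.2174 m ≈ 2422 cm

2422 cm


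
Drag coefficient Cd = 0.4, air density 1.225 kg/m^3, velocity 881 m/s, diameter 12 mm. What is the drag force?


A = pi*(d/2)^2 = pi*(12/2000)^2 = 1.13097e-04 m^2
Fd = 0.5*Cd*rho*A*v^2 = 0.5*0.4*1.225*1.13097e-04*881^2 = 21.51 N

21.51 N


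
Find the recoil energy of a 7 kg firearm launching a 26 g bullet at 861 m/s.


v_r = m_p*v_p/m_gun = 0.026*861/7 = 3.198 m/s, E_r = 0.5*m_gun*v_r^2 = 0.5*7*3.198^2 = 35.8 J

35.8 J


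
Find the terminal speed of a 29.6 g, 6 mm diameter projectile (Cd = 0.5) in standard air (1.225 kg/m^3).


A = pi*(d/2)^2 = pi*(6/2000)^2 = 2.82743e-05 m^2
vt = sqrt(2mg/(Cd*rho*A)) = sqrt(2*0.0296*9.81/(0.5 * 1.225 * 2.82743e-05)) = 183.1 m/s

183.1 m/s


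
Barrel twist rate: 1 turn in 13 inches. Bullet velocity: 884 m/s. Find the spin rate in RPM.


twist_m = 13*0.0254 = 0.3302 m
spin = v/twist = 884/0.3302 = 2677.165 rev/s
RPM = spin*60 = 2677.165*60 ≈ 160630 RPM

160630 RPM
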